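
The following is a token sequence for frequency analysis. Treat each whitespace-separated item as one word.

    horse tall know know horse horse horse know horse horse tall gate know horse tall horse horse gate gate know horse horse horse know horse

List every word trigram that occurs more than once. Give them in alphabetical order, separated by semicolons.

Trigram counts meeting the condition (more than once):
  gate know horse: 2
  horse horse horse: 2
  horse horse know: 2
  horse know horse: 2
  know horse horse: 3

gate know horse; horse horse horse; horse horse know; horse know horse; know horse horse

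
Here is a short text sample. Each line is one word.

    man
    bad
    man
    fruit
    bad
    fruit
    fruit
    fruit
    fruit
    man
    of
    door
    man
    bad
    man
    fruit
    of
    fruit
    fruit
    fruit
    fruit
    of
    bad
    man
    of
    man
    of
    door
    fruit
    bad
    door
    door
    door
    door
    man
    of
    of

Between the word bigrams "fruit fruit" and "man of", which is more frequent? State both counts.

"fruit fruit": 6 occurrences
"man of": 4 occurrences

"fruit fruit" (6 vs 4)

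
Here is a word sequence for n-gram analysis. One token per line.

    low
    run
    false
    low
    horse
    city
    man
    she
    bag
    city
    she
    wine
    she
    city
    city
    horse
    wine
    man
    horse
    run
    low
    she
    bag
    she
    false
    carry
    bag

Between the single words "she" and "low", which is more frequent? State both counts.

"she": 5 occurrences
"low": 3 occurrences

"she" (5 vs 3)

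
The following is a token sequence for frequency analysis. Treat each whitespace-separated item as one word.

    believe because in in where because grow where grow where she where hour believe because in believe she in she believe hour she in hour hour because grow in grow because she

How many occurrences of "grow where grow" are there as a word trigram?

Scanning the 30 overlapping trigram windows for "grow where grow":
  position 7–9: grow where grow

1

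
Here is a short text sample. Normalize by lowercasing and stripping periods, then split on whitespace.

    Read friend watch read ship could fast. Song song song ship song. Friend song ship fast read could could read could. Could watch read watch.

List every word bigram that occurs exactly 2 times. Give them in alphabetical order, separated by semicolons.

Bigram counts meeting the condition (exactly 2 times):
  could could: 2
  read could: 2
  song ship: 2
  song song: 2
  watch read: 2

could could; read could; song ship; song song; watch read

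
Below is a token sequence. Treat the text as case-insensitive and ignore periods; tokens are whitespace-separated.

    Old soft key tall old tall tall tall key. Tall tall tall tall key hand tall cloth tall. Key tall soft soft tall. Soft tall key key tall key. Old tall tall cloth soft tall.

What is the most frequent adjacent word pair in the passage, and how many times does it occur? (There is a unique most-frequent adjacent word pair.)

Bigram frequencies (highest first):
  tall tall: 6
  tall key: 5
  key tall: 4
  soft tall: 3
  old tall: 2
  tall cloth: 2
  … (11 more, each ≤ 2)

"tall tall", 6 times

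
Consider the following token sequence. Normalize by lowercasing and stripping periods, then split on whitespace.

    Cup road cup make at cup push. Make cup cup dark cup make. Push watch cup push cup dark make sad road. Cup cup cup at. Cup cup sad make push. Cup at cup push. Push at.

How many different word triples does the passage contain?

37 tokens → 35 trigram windows in total.
Repeated trigrams (each contributes count−1 duplicates):
  at cup push: 2
  cup at cup: 2
2 duplicate windows → 35 − 2 = 33 distinct.

33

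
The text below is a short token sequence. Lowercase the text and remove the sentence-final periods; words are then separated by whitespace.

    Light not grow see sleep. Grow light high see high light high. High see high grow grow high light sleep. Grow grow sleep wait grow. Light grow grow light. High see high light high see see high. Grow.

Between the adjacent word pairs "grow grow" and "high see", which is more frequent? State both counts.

"high see" (4 vs 3)

"grow grow": 3 occurrences
"high see": 4 occurrences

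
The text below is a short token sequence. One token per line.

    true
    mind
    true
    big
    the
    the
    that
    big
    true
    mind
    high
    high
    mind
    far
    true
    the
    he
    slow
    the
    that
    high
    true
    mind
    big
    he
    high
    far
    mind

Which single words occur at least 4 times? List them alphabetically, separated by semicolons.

high; mind; the; true

Unigram counts meeting the condition (at least 4 times):
  high: 4
  mind: 5
  the: 4
  true: 5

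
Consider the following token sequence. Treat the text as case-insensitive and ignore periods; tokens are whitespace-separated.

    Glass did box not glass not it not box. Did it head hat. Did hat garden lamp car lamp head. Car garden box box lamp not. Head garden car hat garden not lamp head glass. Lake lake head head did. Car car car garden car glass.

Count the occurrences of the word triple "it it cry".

0

Scanning the 44 overlapping trigram windows for "it it cry":
  (none found)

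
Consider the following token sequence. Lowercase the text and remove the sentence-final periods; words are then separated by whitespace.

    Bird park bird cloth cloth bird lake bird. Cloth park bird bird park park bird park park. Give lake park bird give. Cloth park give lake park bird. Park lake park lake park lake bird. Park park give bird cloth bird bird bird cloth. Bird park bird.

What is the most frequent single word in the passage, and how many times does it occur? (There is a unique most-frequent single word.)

Unigram frequencies (highest first):
  bird: 16
  park: 15
  cloth: 6
  lake: 6
  give: 4

"bird", 16 times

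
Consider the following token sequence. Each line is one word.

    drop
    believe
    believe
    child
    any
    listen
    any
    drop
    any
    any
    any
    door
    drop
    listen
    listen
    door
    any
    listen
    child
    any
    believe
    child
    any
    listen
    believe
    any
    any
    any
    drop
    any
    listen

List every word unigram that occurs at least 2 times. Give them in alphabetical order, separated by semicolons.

any; believe; child; door; drop; listen

Unigram counts meeting the condition (at least 2 times):
  any: 12
  believe: 4
  child: 3
  door: 2
  drop: 4
  listen: 6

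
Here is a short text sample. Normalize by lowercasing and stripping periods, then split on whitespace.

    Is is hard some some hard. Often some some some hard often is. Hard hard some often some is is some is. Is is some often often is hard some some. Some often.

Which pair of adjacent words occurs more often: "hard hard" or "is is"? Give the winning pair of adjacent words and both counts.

"is is" (4 vs 1)

"hard hard": 1 occurrence
"is is": 4 occurrences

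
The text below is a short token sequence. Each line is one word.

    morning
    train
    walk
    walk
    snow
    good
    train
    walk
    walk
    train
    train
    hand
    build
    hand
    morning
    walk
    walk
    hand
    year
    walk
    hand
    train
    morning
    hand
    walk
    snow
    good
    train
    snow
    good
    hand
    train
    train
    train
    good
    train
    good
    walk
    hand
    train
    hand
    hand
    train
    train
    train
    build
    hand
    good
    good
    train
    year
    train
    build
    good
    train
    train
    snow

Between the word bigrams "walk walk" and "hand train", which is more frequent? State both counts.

"hand train" (4 vs 3)

"walk walk": 3 occurrences
"hand train": 4 occurrences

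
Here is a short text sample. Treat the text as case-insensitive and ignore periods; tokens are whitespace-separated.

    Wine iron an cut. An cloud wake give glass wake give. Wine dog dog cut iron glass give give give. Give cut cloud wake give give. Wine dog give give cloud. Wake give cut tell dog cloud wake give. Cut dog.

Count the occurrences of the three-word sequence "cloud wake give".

Scanning the 39 overlapping trigram windows for "cloud wake give":
  position 6–8: cloud wake give
  position 23–25: cloud wake give
  position 31–33: cloud wake give
  position 37–39: cloud wake give

4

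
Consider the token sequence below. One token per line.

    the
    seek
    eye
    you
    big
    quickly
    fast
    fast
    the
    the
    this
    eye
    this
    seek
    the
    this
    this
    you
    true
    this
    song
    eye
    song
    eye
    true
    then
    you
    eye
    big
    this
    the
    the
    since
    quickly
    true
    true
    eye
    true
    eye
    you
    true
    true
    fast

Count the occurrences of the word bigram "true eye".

2

Scanning the 42 overlapping bigram windows for "true eye":
  position 36–37: true eye
  position 38–39: true eye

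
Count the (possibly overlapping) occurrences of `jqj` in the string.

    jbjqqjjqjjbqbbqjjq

Sliding a length-3 window over the 18 characters (16 positions):
  position 7–9: jqj

1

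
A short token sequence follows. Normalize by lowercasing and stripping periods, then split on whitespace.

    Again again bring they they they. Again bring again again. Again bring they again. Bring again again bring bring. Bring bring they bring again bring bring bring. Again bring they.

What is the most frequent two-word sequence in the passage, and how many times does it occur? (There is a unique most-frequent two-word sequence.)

"again bring", 7 times

Bigram frequencies (highest first):
  again bring: 7
  bring bring: 5
  again again: 4
  bring they: 4
  bring again: 4
  they they: 2
  … (2 more, each ≤ 2)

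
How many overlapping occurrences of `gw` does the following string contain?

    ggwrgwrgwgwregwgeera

Sliding a length-2 window over the 20 characters (19 positions):
  position 2–3: gw
  position 5–6: gw
  position 8–9: gw
  position 10–11: gw
  position 14–15: gw

5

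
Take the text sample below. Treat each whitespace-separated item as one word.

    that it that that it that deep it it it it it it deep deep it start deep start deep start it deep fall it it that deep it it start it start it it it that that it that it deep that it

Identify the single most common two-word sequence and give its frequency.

Bigram frequencies (highest first):
  it it: 9
  that it: 5
  it that: 5
  deep it: 3
  it deep: 3
  it start: 3
  … (9 more, each ≤ 3)

"it it", 9 times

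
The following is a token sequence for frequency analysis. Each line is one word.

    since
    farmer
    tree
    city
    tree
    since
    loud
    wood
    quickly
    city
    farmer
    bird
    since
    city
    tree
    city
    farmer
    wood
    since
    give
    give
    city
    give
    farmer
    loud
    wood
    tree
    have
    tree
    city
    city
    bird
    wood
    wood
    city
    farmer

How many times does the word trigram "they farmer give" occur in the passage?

0

Scanning the 34 overlapping trigram windows for "they farmer give":
  (none found)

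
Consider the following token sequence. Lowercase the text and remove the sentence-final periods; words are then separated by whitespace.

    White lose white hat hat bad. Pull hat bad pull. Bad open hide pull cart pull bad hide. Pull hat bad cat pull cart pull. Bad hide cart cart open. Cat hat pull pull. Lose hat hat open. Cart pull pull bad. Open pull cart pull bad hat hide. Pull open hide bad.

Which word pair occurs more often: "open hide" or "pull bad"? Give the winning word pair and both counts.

"pull bad" (5 vs 2)

"open hide": 2 occurrences
"pull bad": 5 occurrences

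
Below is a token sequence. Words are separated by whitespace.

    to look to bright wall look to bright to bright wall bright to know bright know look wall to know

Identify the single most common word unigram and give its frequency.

Unigram frequencies (highest first):
  to: 6
  bright: 5
  look: 3
  wall: 3
  know: 3

"to", 6 times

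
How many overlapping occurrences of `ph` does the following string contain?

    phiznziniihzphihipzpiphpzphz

Sliding a length-2 window over the 28 characters (27 positions):
  position 1–2: ph
  position 13–14: ph
  position 22–23: ph
  position 26–27: ph

4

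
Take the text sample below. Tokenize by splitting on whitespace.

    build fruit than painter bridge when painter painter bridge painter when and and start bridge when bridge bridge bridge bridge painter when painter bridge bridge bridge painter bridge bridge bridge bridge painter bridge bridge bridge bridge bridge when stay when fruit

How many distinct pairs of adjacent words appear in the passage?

41 tokens → 40 bigram windows in total.
Repeated bigrams (each contributes count−1 duplicates):
  bridge bridge: 12
  painter bridge: 5
  bridge painter: 4
  bridge when: 3
  painter when: 2
  when painter: 2
22 duplicate windows → 40 − 22 = 18 distinct.

18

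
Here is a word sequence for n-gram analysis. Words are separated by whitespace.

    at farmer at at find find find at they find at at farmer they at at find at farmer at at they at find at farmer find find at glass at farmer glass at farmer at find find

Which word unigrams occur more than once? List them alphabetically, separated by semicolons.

Unigram counts meeting the condition (more than once):
  at: 17
  farmer: 6
  find: 10
  glass: 2
  they: 3

at; farmer; find; glass; they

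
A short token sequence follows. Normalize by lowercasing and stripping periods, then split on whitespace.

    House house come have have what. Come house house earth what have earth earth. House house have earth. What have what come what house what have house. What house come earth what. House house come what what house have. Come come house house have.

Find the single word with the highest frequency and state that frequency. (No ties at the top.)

Unigram frequencies (highest first):
  house: 14
  what: 10
  have: 8
  come: 7
  earth: 5

"house", 14 times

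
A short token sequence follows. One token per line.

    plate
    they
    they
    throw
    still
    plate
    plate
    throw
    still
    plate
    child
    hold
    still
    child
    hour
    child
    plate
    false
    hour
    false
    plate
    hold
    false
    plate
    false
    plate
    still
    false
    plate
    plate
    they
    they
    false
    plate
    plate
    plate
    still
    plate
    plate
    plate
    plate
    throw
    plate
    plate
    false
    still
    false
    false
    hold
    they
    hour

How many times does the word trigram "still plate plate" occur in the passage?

Scanning the 49 overlapping trigram windows for "still plate plate":
  position 5–7: still plate plate
  position 37–39: still plate plate

2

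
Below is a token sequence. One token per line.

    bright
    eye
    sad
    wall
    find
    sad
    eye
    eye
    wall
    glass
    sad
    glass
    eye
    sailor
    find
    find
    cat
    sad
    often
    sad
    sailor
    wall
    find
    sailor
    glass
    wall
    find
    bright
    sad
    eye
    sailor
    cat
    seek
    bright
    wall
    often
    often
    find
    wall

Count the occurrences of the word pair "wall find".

3

Scanning the 38 overlapping bigram windows for "wall find":
  position 4–5: wall find
  position 22–23: wall find
  position 26–27: wall find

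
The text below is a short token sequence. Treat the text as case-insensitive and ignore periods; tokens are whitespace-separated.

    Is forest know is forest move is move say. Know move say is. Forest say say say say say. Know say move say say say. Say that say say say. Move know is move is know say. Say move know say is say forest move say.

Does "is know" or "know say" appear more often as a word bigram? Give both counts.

"is know": 1 occurrence
"know say": 3 occurrences

"know say" (3 vs 1)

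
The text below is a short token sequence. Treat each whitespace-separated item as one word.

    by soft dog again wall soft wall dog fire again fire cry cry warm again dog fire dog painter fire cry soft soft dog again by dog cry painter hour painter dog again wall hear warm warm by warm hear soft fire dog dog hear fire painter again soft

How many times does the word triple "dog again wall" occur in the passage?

Scanning the 47 overlapping trigram windows for "dog again wall":
  position 3–5: dog again wall
  position 32–34: dog again wall

2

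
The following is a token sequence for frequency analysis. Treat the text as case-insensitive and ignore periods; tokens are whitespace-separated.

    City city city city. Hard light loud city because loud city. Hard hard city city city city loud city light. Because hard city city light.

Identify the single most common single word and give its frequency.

"city", 13 times

Unigram frequencies (highest first):
  city: 13
  hard: 4
  light: 3
  loud: 3
  because: 2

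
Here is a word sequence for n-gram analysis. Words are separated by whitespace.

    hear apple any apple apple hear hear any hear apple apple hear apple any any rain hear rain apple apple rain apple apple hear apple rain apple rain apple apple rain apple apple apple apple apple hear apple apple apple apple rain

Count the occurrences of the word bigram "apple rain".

Scanning the 41 overlapping bigram windows for "apple rain":
  position 20–21: apple rain
  position 25–26: apple rain
  position 27–28: apple rain
  position 30–31: apple rain
  position 41–42: apple rain

5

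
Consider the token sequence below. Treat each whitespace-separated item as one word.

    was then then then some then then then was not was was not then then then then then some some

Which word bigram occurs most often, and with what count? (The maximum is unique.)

"then then", 8 times

Bigram frequencies (highest first):
  then then: 8
  then some: 2
  was not: 2
  was then: 1
  some then: 1
  then was: 1
  … (4 more, each ≤ 1)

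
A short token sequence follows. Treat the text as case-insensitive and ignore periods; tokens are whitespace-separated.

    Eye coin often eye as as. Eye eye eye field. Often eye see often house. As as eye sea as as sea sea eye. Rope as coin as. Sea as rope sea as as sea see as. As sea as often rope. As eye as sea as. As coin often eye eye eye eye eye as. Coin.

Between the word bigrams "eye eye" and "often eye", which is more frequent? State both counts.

"eye eye" (6 vs 3)

"eye eye": 6 occurrences
"often eye": 3 occurrences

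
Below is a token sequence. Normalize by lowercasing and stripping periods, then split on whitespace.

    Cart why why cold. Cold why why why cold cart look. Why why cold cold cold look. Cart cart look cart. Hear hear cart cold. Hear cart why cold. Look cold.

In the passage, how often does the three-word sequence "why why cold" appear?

Scanning the 29 overlapping trigram windows for "why why cold":
  position 2–4: why why cold
  position 7–9: why why cold
  position 12–14: why why cold

3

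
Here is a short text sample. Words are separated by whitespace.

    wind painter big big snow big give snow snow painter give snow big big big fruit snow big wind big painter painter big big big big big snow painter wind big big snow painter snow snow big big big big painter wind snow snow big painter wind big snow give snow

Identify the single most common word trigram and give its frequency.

Trigram frequencies (highest first):
  big big big: 6
  big big snow: 3
  painter big big: 2
  snow big big: 2
  big snow painter: 2
  painter wind big: 2
  … (30 more, each ≤ 2)

"big big big", 6 times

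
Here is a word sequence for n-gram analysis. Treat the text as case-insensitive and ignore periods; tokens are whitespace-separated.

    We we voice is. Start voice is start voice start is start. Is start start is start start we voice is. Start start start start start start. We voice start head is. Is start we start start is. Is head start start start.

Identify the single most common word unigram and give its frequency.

"start", 21 times

Unigram frequencies (highest first):
  start: 21
  is: 10
  we: 5
  voice: 5
  head: 2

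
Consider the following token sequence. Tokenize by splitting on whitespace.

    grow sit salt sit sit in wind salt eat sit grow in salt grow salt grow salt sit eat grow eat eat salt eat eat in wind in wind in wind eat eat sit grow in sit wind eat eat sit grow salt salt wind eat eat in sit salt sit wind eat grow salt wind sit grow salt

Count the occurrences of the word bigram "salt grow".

Scanning the 58 overlapping bigram windows for "salt grow":
  position 13–14: salt grow
  position 15–16: salt grow

2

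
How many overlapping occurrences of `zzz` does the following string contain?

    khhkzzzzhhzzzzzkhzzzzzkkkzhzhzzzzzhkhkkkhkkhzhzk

11

Sliding a length-3 window over the 48 characters (46 positions):
  position 5–7: zzz
  position 6–8: zzz
  position 11–13: zzz
  position 12–14: zzz
  position 13–15: zzz
  position 18–20: zzz
  position 19–21: zzz
  position 20–22: zzz
  position 30–32: zzz
  position 31–33: zzz
  … (1 more)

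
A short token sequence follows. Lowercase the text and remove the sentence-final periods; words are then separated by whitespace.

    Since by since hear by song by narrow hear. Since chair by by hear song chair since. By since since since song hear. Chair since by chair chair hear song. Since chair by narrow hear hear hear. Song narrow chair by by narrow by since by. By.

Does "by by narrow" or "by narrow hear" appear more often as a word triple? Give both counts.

"by by narrow": 1 occurrence
"by narrow hear": 2 occurrences

"by narrow hear" (2 vs 1)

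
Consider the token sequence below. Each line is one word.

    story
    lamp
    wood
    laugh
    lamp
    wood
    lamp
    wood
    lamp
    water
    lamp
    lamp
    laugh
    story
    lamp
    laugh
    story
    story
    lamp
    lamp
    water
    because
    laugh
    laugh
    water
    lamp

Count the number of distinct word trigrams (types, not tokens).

26 tokens → 24 trigram windows in total.
Repeated trigrams (each contributes count−1 duplicates):
  lamp laugh story: 2
  lamp wood lamp: 2
2 duplicate windows → 24 − 2 = 22 distinct.

22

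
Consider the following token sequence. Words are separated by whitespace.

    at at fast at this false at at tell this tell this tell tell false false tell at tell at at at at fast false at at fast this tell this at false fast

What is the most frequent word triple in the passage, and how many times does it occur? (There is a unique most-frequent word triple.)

Trigram frequencies (highest first):
  at at fast: 3
  false at at: 2
  tell this tell: 2
  this tell this: 2
  at at at: 2
  at fast at: 1
  … (20 more, each ≤ 1)

"at at fast", 3 times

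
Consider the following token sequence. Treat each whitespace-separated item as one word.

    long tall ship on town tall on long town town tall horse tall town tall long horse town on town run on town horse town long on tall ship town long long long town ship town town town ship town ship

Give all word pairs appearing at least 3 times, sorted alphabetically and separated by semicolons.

Bigram counts meeting the condition (at least 3 times):
  on town: 3
  ship town: 3
  town ship: 3
  town tall: 3
  town town: 3

on town; ship town; town ship; town tall; town town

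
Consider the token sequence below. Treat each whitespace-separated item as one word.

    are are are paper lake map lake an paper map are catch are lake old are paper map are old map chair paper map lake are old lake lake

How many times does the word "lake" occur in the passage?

6

Scanning the 29 tokens for "lake":
  position 5: lake
  position 7: lake
  position 14: lake
  position 25: lake
  position 28: lake
  position 29: lake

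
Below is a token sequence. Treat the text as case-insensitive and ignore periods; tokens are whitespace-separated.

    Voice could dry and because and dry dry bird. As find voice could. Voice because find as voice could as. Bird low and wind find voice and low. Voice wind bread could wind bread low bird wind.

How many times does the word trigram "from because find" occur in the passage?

Scanning the 35 overlapping trigram windows for "from because find":
  (none found)

0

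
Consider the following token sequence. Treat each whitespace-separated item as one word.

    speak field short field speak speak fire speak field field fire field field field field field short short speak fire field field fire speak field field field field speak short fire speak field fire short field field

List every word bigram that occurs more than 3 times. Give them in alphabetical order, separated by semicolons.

Bigram counts meeting the condition (more than 3 times):
  field field: 10
  speak field: 4

field field; speak field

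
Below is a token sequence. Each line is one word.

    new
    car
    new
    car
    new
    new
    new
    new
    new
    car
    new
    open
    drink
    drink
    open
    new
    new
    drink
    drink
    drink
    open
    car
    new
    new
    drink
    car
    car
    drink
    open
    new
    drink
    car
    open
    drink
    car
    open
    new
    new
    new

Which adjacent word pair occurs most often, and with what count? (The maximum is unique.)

Bigram frequencies (highest first):
  new new: 8
  car new: 4
  new car: 3
  drink drink: 3
  drink open: 3
  open new: 3
  … (8 more, each ≤ 3)

"new new", 8 times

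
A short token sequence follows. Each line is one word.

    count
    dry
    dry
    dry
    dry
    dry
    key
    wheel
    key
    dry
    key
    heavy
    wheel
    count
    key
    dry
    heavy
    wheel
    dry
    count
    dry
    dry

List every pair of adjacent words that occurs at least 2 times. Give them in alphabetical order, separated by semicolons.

count dry; dry dry; dry key; heavy wheel; key dry

Bigram counts meeting the condition (at least 2 times):
  count dry: 2
  dry dry: 5
  dry key: 2
  heavy wheel: 2
  key dry: 2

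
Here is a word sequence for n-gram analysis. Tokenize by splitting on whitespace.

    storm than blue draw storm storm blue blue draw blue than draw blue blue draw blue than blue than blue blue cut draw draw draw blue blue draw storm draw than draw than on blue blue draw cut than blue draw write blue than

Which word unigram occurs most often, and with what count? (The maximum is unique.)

"blue", 16 times

Unigram frequencies (highest first):
  blue: 16
  draw: 12
  than: 8
  storm: 4
  cut: 2
  on: 1
  … (1 more, each ≤ 1)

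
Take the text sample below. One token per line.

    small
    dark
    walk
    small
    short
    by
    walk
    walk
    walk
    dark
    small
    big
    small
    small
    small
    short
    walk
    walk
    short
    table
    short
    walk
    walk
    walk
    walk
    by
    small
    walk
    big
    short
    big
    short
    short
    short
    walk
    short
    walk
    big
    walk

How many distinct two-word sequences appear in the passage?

39 tokens → 38 bigram windows in total.
Repeated bigrams (each contributes count−1 duplicates):
  walk walk: 6
  short walk: 4
  big short: 2
  short short: 2
  small short: 2
  small small: 2
  walk big: 2
  walk short: 2
14 duplicate windows → 38 − 14 = 24 distinct.

24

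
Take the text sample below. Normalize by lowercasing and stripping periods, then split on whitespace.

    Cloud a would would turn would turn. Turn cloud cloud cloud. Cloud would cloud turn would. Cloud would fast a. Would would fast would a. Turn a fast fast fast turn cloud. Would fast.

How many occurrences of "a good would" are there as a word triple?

Scanning the 32 overlapping trigram windows for "a good would":
  (none found)

0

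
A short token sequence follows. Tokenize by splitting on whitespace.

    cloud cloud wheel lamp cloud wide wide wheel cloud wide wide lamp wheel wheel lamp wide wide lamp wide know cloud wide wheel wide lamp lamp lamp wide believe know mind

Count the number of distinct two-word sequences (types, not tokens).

19

31 tokens → 30 bigram windows in total.
Repeated bigrams (each contributes count−1 duplicates):
  cloud wide: 3
  lamp wide: 3
  wide lamp: 3
  wide wide: 3
  lamp lamp: 2
  wheel lamp: 2
  wide wheel: 2
11 duplicate windows → 30 − 11 = 19 distinct.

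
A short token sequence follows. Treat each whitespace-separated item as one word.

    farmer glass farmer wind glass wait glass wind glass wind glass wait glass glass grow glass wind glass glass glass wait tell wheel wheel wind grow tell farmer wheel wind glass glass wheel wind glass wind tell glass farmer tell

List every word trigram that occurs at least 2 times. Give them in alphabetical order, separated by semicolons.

glass wait glass; glass wind glass; wheel wind glass; wind glass glass; wind glass wait; wind glass wind

Trigram counts meeting the condition (at least 2 times):
  glass wait glass: 2
  glass wind glass: 3
  wheel wind glass: 2
  wind glass glass: 2
  wind glass wait: 2
  wind glass wind: 2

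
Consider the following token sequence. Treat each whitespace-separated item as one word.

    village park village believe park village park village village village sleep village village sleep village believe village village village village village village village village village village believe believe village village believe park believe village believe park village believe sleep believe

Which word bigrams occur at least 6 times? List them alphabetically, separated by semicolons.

Bigram counts meeting the condition (at least 6 times):
  village believe: 6
  village village: 13

village believe; village village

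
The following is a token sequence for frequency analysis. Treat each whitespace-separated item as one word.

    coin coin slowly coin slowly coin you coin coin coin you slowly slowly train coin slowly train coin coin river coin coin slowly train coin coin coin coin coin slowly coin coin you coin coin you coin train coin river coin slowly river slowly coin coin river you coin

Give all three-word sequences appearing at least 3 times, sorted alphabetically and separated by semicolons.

coin coin coin; coin coin slowly; coin coin you; coin slowly coin; coin you coin; slowly train coin

Trigram counts meeting the condition (at least 3 times):
  coin coin coin: 4
  coin coin slowly: 3
  coin coin you: 3
  coin slowly coin: 3
  coin you coin: 3
  slowly train coin: 3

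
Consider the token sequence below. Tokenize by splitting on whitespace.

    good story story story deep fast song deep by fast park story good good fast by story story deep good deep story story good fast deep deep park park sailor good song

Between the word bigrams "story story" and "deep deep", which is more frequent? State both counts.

"story story": 4 occurrences
"deep deep": 1 occurrence

"story story" (4 vs 1)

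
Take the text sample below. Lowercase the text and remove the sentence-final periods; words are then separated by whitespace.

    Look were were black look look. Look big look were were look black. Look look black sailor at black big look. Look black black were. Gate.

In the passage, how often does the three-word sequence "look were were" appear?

2

Scanning the 24 overlapping trigram windows for "look were were":
  position 1–3: look were were
  position 9–11: look were were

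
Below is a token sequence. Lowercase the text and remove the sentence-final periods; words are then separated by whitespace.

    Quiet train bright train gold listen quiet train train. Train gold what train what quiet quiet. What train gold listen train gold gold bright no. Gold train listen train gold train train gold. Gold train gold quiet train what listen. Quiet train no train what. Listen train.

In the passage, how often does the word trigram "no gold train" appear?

1

Scanning the 45 overlapping trigram windows for "no gold train":
  position 25–27: no gold train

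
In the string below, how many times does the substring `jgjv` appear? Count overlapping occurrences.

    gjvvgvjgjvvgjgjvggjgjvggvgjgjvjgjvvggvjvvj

Sliding a length-4 window over the 42 characters (39 positions):
  position 7–10: jgjv
  position 13–16: jgjv
  position 19–22: jgjv
  position 27–30: jgjv
  position 31–34: jgjv

5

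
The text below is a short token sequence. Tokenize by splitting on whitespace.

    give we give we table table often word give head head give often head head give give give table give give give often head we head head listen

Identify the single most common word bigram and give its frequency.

"give give", 4 times

Bigram frequencies (highest first):
  give give: 4
  head head: 3
  give we: 2
  head give: 2
  give often: 2
  often head: 2
  … (12 more, each ≤ 1)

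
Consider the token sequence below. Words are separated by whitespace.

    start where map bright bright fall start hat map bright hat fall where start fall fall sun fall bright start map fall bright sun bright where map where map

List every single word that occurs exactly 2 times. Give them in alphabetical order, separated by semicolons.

hat; sun

Unigram counts meeting the condition (exactly 2 times):
  hat: 2
  sun: 2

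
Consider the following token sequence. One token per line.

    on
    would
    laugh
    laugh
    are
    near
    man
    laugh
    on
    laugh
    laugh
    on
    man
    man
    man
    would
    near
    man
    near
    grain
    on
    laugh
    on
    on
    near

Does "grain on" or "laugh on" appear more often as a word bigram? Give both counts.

"grain on": 1 occurrence
"laugh on": 3 occurrences

"laugh on" (3 vs 1)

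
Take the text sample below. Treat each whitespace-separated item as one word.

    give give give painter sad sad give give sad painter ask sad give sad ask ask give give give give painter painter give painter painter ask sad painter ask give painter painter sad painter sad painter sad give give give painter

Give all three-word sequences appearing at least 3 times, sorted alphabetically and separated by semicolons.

Trigram counts meeting the condition (at least 3 times):
  give give give: 4
  give give painter: 3
  give painter painter: 3

give give give; give give painter; give painter painter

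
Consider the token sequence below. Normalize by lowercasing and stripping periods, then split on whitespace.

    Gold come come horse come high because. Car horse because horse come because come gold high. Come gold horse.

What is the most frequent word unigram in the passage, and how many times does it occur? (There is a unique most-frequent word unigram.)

Unigram frequencies (highest first):
  come: 6
  horse: 4
  gold: 3
  because: 3
  high: 2
  car: 1

"come", 6 times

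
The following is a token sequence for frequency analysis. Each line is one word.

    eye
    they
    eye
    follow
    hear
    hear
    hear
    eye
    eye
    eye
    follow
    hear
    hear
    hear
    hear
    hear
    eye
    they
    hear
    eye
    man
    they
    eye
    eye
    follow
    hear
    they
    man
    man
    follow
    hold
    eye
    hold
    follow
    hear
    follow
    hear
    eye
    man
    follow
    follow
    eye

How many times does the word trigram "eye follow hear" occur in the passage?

3

Scanning the 40 overlapping trigram windows for "eye follow hear":
  position 3–5: eye follow hear
  position 10–12: eye follow hear
  position 24–26: eye follow hear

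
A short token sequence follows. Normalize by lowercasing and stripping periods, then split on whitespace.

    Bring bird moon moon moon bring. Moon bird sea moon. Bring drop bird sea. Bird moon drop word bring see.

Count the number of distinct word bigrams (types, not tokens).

15

20 tokens → 19 bigram windows in total.
Repeated bigrams (each contributes count−1 duplicates):
  bird moon: 2
  bird sea: 2
  moon bring: 2
  moon moon: 2
4 duplicate windows → 19 − 4 = 15 distinct.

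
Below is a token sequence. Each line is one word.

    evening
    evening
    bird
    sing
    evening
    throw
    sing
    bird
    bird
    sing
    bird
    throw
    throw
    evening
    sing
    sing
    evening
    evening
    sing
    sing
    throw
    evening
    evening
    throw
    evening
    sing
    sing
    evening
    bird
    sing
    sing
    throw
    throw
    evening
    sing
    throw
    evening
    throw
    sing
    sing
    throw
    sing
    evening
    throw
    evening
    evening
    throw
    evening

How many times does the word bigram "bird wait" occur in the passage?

0

Scanning the 47 overlapping bigram windows for "bird wait":
  (none found)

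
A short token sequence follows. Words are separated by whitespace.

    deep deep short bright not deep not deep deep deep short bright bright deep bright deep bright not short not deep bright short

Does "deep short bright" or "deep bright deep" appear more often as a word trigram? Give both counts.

"deep short bright" (2 vs 1)

"deep short bright": 2 occurrences
"deep bright deep": 1 occurrence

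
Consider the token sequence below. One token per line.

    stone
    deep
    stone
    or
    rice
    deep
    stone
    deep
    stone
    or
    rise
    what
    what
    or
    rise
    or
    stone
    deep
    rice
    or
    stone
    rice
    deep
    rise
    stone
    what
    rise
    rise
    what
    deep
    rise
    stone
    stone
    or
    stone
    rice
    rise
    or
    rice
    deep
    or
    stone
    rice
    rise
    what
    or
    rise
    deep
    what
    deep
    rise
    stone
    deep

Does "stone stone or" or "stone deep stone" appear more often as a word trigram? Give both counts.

"stone stone or": 1 occurrence
"stone deep stone": 2 occurrences

"stone deep stone" (2 vs 1)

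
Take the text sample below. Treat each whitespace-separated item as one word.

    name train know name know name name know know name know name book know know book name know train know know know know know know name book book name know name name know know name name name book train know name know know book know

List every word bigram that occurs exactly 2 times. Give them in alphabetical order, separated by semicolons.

Bigram counts meeting the condition (exactly 2 times):
  book know: 2
  book name: 2
  know book: 2

book know; book name; know book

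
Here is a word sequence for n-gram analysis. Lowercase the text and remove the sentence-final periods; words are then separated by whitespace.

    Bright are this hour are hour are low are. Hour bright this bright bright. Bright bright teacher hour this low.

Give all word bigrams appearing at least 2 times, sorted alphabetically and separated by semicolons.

Bigram counts meeting the condition (at least 2 times):
  are hour: 2
  bright bright: 3
  hour are: 2

are hour; bright bright; hour are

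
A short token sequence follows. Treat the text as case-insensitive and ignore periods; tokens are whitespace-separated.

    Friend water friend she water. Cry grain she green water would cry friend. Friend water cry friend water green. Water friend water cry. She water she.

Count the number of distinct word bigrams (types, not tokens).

16

26 tokens → 25 bigram windows in total.
Repeated bigrams (each contributes count−1 duplicates):
  friend water: 4
  water cry: 3
  cry friend: 2
  green water: 2
  she water: 2
  water friend: 2
9 duplicate windows → 25 − 9 = 16 distinct.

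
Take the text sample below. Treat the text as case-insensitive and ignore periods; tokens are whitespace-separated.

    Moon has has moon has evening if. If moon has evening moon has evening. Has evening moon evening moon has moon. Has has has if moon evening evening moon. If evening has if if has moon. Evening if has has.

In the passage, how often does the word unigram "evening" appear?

9

Scanning the 40 tokens for "evening":
  position 6: evening
  position 11: evening
  position 14: evening
  position 16: evening
  position 18: evening
  position 27: evening
  position 28: evening
  position 31: evening
  position 37: evening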